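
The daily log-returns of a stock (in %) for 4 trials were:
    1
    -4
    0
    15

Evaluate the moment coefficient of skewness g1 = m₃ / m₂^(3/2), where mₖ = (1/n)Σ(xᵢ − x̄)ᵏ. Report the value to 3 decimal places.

x̄ = (1 - 4 + 0 + 15) / 4 = 3.0000
deviations (xᵢ − x̄): -2.0000, -7.0000, -3.0000, 12.0000
Σ(xᵢ − x̄)² = 206.0000 ⇒ m₂ = 206.0000/4 = 51.50000
Σ(xᵢ − x̄)³ = 1350.0000 ⇒ m₃ = 1350.0000/4 = 337.50000
m₂^(3/2) = 51.50000^(1.5) = 369.58203
g1 = m₃ / m₂^(3/2) = 337.50000 / 369.58203 ≈ 0.913

0.913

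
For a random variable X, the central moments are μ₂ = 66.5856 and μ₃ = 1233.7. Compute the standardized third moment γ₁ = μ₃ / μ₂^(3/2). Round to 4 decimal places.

2.2706

σ = √μ₂ = √66.5856 = 8.16000
σ³ = μ₂^(3/2) = 543.33850
γ₁ = μ₃/σ³ = 1233.7 / 543.33850 ≈ 2.2706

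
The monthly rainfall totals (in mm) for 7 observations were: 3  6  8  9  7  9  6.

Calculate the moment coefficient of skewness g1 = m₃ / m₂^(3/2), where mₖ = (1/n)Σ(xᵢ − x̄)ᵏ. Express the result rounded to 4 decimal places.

x̄ = (3 + 6 + 8 + 9 + 7 + 9 + 6) / 7 = 6.8571
deviations (xᵢ − x̄): -3.8571, -0.8571, 1.1429, 2.1429, 0.1429, 2.1429, -0.8571
Σ(xᵢ − x̄)² = 26.8571 ⇒ m₂ = 26.8571/7 = 3.83673
Σ(xᵢ − x̄)³ = -37.4694 ⇒ m₃ = -37.4694/7 = -5.35277
m₂^(3/2) = 3.83673^(1.5) = 7.51524
g1 = m₃ / m₂^(3/2) = -5.35277 / 7.51524 ≈ -0.7123

-0.7123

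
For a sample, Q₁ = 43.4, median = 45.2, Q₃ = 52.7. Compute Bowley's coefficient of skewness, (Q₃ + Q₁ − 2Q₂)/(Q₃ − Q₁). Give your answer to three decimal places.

numerator: Q₃ + Q₁ − 2Q₂ = 52.7 + 43.4 − 2×45.2 = 5.7000
denominator: Q₃ − Q₁ = 52.7 − 43.4 = 9.3000
Bowley skewness = 5.7000 / 9.3000 ≈ 0.613

0.613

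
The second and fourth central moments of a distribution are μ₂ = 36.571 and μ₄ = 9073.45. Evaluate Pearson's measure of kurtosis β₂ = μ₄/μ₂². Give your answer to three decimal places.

μ₂² = 36.571² = 1337.43804
μ₄/μ₂² = 9073.45 / 1337.43804 = 6.78420
β₂ ≈ 6.784

6.784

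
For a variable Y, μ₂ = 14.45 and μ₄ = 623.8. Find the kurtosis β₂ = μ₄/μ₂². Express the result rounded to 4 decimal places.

μ₂² = 14.45² = 208.80250
μ₄/μ₂² = 623.8 / 208.80250 = 2.98751
β₂ ≈ 2.9875

2.9875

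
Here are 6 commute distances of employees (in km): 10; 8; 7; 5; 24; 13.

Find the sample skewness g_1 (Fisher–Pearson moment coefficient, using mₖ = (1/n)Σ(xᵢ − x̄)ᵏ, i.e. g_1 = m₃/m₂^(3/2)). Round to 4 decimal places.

x̄ = (10 + 8 + 7 + 5 + 24 + 13) / 6 = 11.1667
deviations (xᵢ − x̄): -1.1667, -3.1667, -4.1667, -6.1667, 12.8333, 1.8333
Σ(xᵢ − x̄)² = 234.8333 ⇒ m₂ = 234.8333/6 = 39.13889
Σ(xᵢ − x̄)³ = 1779.5556 ⇒ m₃ = 1779.5556/6 = 296.59259
m₂^(3/2) = 39.13889^(1.5) = 244.85712
g_1 = m₃ / m₂^(3/2) = 296.59259 / 244.85712 ≈ 1.2113

1.2113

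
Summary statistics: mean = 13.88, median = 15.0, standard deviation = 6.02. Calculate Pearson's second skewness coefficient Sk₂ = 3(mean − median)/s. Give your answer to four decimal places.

-0.5581

Sk₂ = 3(13.88 − 15.0) / 6.02 = 3 × -1.1200 / 6.02
    = -3.3600 / 6.02 ≈ -0.5581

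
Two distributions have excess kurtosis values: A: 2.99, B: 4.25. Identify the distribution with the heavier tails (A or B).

Higher excess kurtosis ⇒ heavier tails relative to the normal distribution.
2.99 vs 4.25: the larger is 4.25, so B has heavier tails.

B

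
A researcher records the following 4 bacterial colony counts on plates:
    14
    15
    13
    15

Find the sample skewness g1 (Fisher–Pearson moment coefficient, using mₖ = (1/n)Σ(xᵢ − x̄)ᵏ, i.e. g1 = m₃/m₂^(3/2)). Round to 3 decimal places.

-0.493

x̄ = (14 + 15 + 13 + 15) / 4 = 14.2500
deviations (xᵢ − x̄): -0.2500, 0.7500, -1.2500, 0.7500
Σ(xᵢ − x̄)² = 2.7500 ⇒ m₂ = 2.7500/4 = 0.68750
Σ(xᵢ − x̄)³ = -1.1250 ⇒ m₃ = -1.1250/4 = -0.28125
m₂^(3/2) = 0.68750^(1.5) = 0.57004
g1 = m₃ / m₂^(3/2) = -0.28125 / 0.57004 ≈ -0.493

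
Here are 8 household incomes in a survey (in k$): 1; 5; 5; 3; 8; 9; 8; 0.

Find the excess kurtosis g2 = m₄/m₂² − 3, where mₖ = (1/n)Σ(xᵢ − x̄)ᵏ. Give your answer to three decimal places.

x̄ = 4.8750
Σ(xᵢ − x̄)² = 78.8750 ⇒ m₂ = 9.85938
Σ(xᵢ − x̄)⁴ = 1282.9004 ⇒ m₄ = 160.36255
m₂² = 97.20728
g2 = m₄/m₂² − 3 = 1.64970 − 3 ≈ -1.350

-1.350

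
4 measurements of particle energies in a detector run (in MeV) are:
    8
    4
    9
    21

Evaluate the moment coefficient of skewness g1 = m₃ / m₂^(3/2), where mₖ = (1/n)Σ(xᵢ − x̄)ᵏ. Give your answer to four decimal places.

x̄ = (8 + 4 + 9 + 21) / 4 = 10.5000
deviations (xᵢ − x̄): -2.5000, -6.5000, -1.5000, 10.5000
Σ(xᵢ − x̄)² = 161.0000 ⇒ m₂ = 161.0000/4 = 40.25000
Σ(xᵢ − x̄)³ = 864.0000 ⇒ m₃ = 864.0000/4 = 216.00000
m₂^(3/2) = 40.25000^(1.5) = 255.35762
g1 = m₃ / m₂^(3/2) = 216.00000 / 255.35762 ≈ 0.8459

0.8459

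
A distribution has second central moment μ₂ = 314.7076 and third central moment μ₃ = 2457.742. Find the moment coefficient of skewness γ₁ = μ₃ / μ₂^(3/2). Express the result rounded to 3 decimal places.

σ = √μ₂ = √314.7076 = 17.74000
σ³ = μ₂^(3/2) = 5582.91282
γ₁ = μ₃/σ³ = 2457.742 / 5582.91282 ≈ 0.440

0.440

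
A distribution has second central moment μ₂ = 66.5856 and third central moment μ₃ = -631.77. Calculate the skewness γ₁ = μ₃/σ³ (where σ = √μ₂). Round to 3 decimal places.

-1.163

σ = √μ₂ = √66.5856 = 8.16000
σ³ = μ₂^(3/2) = 543.33850
γ₁ = μ₃/σ³ = -631.77 / 543.33850 ≈ -1.163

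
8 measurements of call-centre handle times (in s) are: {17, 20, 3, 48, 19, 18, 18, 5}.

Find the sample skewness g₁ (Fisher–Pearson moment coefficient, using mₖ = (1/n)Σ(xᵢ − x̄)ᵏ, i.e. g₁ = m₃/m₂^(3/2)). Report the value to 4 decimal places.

1.1787

x̄ = (17 + 20 + 3 + 48 + 19 + 18 + 18 + 5) / 8 = 18.5000
deviations (xᵢ − x̄): -1.5000, 1.5000, -15.5000, 29.5000, 0.5000, -0.5000, -0.5000, -13.5000
Σ(xᵢ − x̄)² = 1298.0000 ⇒ m₂ = 1298.0000/8 = 162.25000
Σ(xᵢ − x̄)³ = 19488.0000 ⇒ m₃ = 19488.0000/8 = 2436.00000
m₂^(3/2) = 162.25000^(1.5) = 2066.69819
g₁ = m₃ / m₂^(3/2) = 2436.00000 / 2066.69819 ≈ 1.1787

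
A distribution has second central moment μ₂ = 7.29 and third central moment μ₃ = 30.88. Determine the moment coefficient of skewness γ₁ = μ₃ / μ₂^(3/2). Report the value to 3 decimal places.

σ = √μ₂ = √7.29 = 2.70000
σ³ = μ₂^(3/2) = 19.68300
γ₁ = μ₃/σ³ = 30.88 / 19.68300 ≈ 1.569

1.569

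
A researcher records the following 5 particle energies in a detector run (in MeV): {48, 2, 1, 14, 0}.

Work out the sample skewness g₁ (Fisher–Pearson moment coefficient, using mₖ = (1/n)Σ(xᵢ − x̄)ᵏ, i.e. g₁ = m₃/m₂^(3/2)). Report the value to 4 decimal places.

x̄ = (48 + 2 + 1 + 14 + 0) / 5 = 13.0000
deviations (xᵢ − x̄): 35.0000, -11.0000, -12.0000, 1.0000, -13.0000
Σ(xᵢ − x̄)² = 1660.0000 ⇒ m₂ = 1660.0000/5 = 332.00000
Σ(xᵢ − x̄)³ = 37620.0000 ⇒ m₃ = 37620.0000/5 = 7524.00000
m₂^(3/2) = 332.00000^(1.5) = 6049.32790
g₁ = m₃ / m₂^(3/2) = 7524.00000 / 6049.32790 ≈ 1.2438

1.2438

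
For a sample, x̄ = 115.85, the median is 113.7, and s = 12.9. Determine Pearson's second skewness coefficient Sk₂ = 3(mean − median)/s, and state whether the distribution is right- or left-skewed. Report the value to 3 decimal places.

0.500, right-skewed

Sk₂ = 3(115.85 − 113.7) / 12.9 = 3 × 2.1500 / 12.9
    = 6.4500 / 12.9 ≈ 0.500
Sk₂ > 0 ⇒ mean > median ⇒ right-skewed (positive skew).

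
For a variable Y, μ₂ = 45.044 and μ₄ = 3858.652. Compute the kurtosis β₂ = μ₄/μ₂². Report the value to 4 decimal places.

μ₂² = 45.044² = 2028.96194
μ₄/μ₂² = 3858.652 / 2028.96194 = 1.90179
β₂ ≈ 1.9018

1.9018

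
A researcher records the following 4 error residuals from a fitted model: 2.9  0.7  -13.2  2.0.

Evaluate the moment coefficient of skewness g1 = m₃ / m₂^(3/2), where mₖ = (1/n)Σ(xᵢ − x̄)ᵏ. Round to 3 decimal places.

x̄ = (2.9 + 0.7 - 13.2 + 2.0) / 4 = -1.9000
deviations (xᵢ − x̄): 4.8000, 2.6000, -11.3000, 3.9000
Σ(xᵢ − x̄)² = 172.7000 ⇒ m₂ = 172.7000/4 = 43.17500
Σ(xᵢ − x̄)³ = -1255.4100 ⇒ m₃ = -1255.4100/4 = -313.85250
m₂^(3/2) = 43.17500^(1.5) = 283.69293
g1 = m₃ / m₂^(3/2) = -313.85250 / 283.69293 ≈ -1.106

-1.106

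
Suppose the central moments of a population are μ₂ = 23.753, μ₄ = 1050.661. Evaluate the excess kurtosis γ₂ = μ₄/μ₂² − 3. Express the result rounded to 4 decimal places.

-1.1378

μ₂² = 23.753² = 564.20501
μ₄/μ₂² = 1050.661 / 564.20501 = 1.86220
γ₂ = 1.86220 − 3 ≈ -1.1378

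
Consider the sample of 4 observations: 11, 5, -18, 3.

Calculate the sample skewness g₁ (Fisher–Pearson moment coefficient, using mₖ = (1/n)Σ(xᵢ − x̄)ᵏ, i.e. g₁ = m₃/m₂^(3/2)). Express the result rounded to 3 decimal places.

x̄ = (11 + 5 - 18 + 3) / 4 = 0.2500
deviations (xᵢ − x̄): 10.7500, 4.7500, -18.2500, 2.7500
Σ(xᵢ − x̄)² = 478.7500 ⇒ m₂ = 478.7500/4 = 119.68750
Σ(xᵢ − x̄)³ = -4708.1250 ⇒ m₃ = -4708.1250/4 = -1177.03125
m₂^(3/2) = 119.68750^(1.5) = 1309.40258
g₁ = m₃ / m₂^(3/2) = -1177.03125 / 1309.40258 ≈ -0.899

-0.899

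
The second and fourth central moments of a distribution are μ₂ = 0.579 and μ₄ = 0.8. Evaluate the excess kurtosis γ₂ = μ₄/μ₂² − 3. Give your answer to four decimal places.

-0.6137

μ₂² = 0.579² = 0.33524
μ₄/μ₂² = 0.8 / 0.33524 = 2.38634
γ₂ = 2.38634 − 3 ≈ -0.6137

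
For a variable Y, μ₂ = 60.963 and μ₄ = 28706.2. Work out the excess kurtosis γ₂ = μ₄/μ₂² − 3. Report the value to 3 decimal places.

μ₂² = 60.963² = 3716.48737
μ₄/μ₂² = 28706.2 / 3716.48737 = 7.72401
γ₂ = 7.72401 − 3 ≈ 4.724

4.724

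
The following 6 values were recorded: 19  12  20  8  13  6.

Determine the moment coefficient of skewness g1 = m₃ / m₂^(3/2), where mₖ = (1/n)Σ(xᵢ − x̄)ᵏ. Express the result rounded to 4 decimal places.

x̄ = (19 + 12 + 20 + 8 + 13 + 6) / 6 = 13.0000
deviations (xᵢ − x̄): 6.0000, -1.0000, 7.0000, -5.0000, 0.0000, -7.0000
Σ(xᵢ − x̄)² = 160.0000 ⇒ m₂ = 160.0000/6 = 26.66667
Σ(xᵢ − x̄)³ = 90.0000 ⇒ m₃ = 90.0000/6 = 15.00000
m₂^(3/2) = 26.66667^(1.5) = 137.70607
g1 = m₃ / m₂^(3/2) = 15.00000 / 137.70607 ≈ 0.1089

0.1089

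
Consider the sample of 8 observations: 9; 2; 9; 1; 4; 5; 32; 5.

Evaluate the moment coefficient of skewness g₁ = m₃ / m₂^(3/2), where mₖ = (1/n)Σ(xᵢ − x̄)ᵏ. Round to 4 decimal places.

1.9053

x̄ = (9 + 2 + 9 + 1 + 4 + 5 + 32 + 5) / 8 = 8.3750
deviations (xᵢ − x̄): 0.6250, -6.3750, 0.6250, -7.3750, -4.3750, -3.3750, 23.6250, -3.3750
Σ(xᵢ − x̄)² = 695.8750 ⇒ m₂ = 695.8750/8 = 86.98438
Σ(xᵢ − x̄)³ = 12365.7188 ⇒ m₃ = 12365.7188/8 = 1545.71484
m₂^(3/2) = 86.98438^(1.5) = 811.26338
g₁ = m₃ / m₂^(3/2) = 1545.71484 / 811.26338 ≈ 1.9053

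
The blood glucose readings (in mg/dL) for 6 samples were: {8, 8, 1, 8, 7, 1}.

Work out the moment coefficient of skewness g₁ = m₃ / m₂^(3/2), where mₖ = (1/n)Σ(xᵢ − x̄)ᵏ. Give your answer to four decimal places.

x̄ = (8 + 8 + 1 + 8 + 7 + 1) / 6 = 5.5000
deviations (xᵢ − x̄): 2.5000, 2.5000, -4.5000, 2.5000, 1.5000, -4.5000
Σ(xᵢ − x̄)² = 61.5000 ⇒ m₂ = 61.5000/6 = 10.25000
Σ(xᵢ − x̄)³ = -132.0000 ⇒ m₃ = -132.0000/6 = -22.00000
m₂^(3/2) = 10.25000^(1.5) = 32.81601
g₁ = m₃ / m₂^(3/2) = -22.00000 / 32.81601 ≈ -0.6704

-0.6704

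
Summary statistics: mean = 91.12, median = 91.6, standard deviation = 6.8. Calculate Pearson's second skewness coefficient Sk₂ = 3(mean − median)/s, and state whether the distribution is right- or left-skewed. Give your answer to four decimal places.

Sk₂ = 3(91.12 − 91.6) / 6.8 = 3 × -0.4800 / 6.8
    = -1.4400 / 6.8 ≈ -0.2118
Sk₂ < 0 ⇒ mean < median ⇒ left-skewed (negative skew).

-0.2118, left-skewed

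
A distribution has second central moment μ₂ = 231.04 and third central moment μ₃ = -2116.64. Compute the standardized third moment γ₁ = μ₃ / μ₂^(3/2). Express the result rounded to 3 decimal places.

-0.603

σ = √μ₂ = √231.04 = 15.20000
σ³ = μ₂^(3/2) = 3511.80800
γ₁ = μ₃/σ³ = -2116.64 / 3511.80800 ≈ -0.603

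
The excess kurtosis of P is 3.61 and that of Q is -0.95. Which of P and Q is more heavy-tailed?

P

Higher excess kurtosis ⇒ heavier tails relative to the normal distribution.
3.61 vs -0.95: the larger is 3.61, so P has heavier tails. (P is leptokurtic — heavier-than-normal tails; the other is platykurtic.)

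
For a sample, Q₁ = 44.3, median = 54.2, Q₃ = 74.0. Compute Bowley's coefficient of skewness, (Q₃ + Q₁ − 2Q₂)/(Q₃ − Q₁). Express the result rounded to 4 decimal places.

0.3333

numerator: Q₃ + Q₁ − 2Q₂ = 74.0 + 44.3 − 2×54.2 = 9.9000
denominator: Q₃ − Q₁ = 74.0 − 44.3 = 29.7000
Bowley skewness = 9.9000 / 29.7000 ≈ 0.3333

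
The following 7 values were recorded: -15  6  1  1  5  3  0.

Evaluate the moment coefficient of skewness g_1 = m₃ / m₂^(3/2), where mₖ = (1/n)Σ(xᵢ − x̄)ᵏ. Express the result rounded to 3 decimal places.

-1.620

x̄ = (-15 + 6 + 1 + 1 + 5 + 3 + 0) / 7 = 0.1429
deviations (xᵢ − x̄): -15.1429, 5.8571, 0.8571, 0.8571, 4.8571, 2.8571, -0.1429
Σ(xᵢ − x̄)² = 296.8571 ⇒ m₂ = 296.8571/7 = 42.40816
Σ(xᵢ − x̄)³ = -3132.2449 ⇒ m₃ = -3132.2449/7 = -447.46356
m₂^(3/2) = 42.40816^(1.5) = 276.16853
g_1 = m₃ / m₂^(3/2) = -447.46356 / 276.16853 ≈ -1.620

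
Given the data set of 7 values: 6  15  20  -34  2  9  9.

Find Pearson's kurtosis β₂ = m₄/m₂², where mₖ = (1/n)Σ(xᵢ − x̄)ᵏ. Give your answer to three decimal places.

x̄ = 3.8571
Σ(xᵢ − x̄)² = 1878.8571 ⇒ m₂ = 268.40816
Σ(xᵢ − x̄)⁴ = 2138713.6443 ⇒ m₄ = 305530.52062
m₂² = 72042.94211
β₂ = m₄/m₂² = 305530.52062 / 72042.94211 ≈ 4.241

4.241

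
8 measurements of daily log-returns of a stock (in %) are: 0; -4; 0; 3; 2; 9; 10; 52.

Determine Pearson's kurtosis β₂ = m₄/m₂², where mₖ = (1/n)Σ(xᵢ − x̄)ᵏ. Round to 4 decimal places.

5.3972

x̄ = 9.0000
Σ(xᵢ − x̄)² = 2266.0000 ⇒ m₂ = 283.25000
Σ(xᵢ − x̄)⁴ = 3464182.0000 ⇒ m₄ = 433022.75000
m₂² = 80230.56250
β₂ = m₄/m₂² = 433022.75000 / 80230.56250 ≈ 5.3972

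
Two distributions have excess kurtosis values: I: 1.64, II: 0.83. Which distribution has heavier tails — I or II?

Higher excess kurtosis ⇒ heavier tails relative to the normal distribution.
1.64 vs 0.83: the larger is 1.64, so I has heavier tails.

I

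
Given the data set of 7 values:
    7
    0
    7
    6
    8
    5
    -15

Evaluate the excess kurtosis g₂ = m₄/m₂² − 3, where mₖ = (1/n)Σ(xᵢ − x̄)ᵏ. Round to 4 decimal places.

x̄ = 2.5714
Σ(xᵢ − x̄)² = 401.7143 ⇒ m₂ = 57.38776
Σ(xᵢ − x̄)⁴ = 97184.1283 ⇒ m₄ = 13883.44690
m₂² = 3293.35444
g₂ = m₄/m₂² − 3 = 4.21559 − 3 ≈ 1.2156

1.2156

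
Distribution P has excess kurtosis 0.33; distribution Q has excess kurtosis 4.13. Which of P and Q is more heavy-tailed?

Higher excess kurtosis ⇒ heavier tails relative to the normal distribution.
0.33 vs 4.13: the larger is 4.13, so Q has heavier tails.

Q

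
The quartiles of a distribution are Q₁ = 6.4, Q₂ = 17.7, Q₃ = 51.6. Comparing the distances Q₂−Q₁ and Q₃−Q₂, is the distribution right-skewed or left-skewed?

right-skewed

Q₂ − Q₁ = 11.3;  Q₃ − Q₂ = 33.9
Q₃ − Q₂ > Q₂ − Q₁ ⇒ the upper half is more spread out ⇒ right-skewed.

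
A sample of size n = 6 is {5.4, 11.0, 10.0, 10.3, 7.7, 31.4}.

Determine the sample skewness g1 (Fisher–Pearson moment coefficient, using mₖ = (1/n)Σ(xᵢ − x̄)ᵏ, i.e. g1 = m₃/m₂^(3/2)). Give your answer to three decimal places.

x̄ = (5.4 + 11.0 + 10.0 + 10.3 + 7.7 + 31.4) / 6 = 12.6333
deviations (xᵢ − x̄): -7.2333, -1.6333, -2.6333, -2.3333, -4.9333, 18.7667
Σ(xᵢ − x̄)² = 443.8933 ⇒ m₂ = 443.8933/6 = 73.98222
Σ(xᵢ − x̄)³ = 6075.5464 ⇒ m₃ = 6075.5464/6 = 1012.59107
m₂^(3/2) = 73.98222^(1.5) = 636.34269
g1 = m₃ / m₂^(3/2) = 1012.59107 / 636.34269 ≈ 1.591

1.591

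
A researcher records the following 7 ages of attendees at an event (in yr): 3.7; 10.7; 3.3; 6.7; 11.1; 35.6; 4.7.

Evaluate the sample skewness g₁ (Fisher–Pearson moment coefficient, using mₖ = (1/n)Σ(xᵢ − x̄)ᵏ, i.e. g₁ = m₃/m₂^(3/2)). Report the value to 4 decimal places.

x̄ = (3.7 + 10.7 + 3.3 + 6.7 + 11.1 + 35.6 + 4.7) / 7 = 10.8286
deviations (xᵢ − x̄): -7.1286, -0.1286, -7.5286, -4.1286, 0.2714, 24.7714, -6.1286
Σ(xᵢ − x̄)² = 775.8143 ⇒ m₂ = 775.8143/7 = 110.83061
Σ(xᵢ − x̄)³ = 14110.8315 ⇒ m₃ = 14110.8315/7 = 2015.83307
m₂^(3/2) = 110.83061^(1.5) = 1166.78167
g₁ = m₃ / m₂^(3/2) = 2015.83307 / 1166.78167 ≈ 1.7277

1.7277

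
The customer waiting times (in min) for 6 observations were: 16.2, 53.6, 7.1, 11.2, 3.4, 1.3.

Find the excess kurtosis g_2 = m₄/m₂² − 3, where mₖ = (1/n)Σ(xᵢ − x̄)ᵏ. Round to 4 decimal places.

x̄ = 15.4667
Σ(xᵢ − x̄)² = 1889.1933 ⇒ m₂ = 314.86556
Σ(xᵢ − x̄)⁴ = 2181266.2148 ⇒ m₄ = 363544.36913
m₂² = 99140.31808
g_2 = m₄/m₂² − 3 = 3.66697 − 3 ≈ 0.6670

0.6670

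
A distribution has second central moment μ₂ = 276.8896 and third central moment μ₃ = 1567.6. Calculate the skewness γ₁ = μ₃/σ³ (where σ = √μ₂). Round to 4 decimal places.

σ = √μ₂ = √276.8896 = 16.64000
σ³ = μ₂^(3/2) = 4607.44294
γ₁ = μ₃/σ³ = 1567.6 / 4607.44294 ≈ 0.3402

0.3402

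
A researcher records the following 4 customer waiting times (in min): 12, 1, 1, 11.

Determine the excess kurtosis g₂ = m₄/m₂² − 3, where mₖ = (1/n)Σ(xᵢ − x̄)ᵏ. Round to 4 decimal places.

x̄ = 6.2500
Σ(xᵢ − x̄)² = 110.7500 ⇒ m₂ = 27.68750
Σ(xᵢ − x̄)⁴ = 3121.5781 ⇒ m₄ = 780.39453
m₂² = 766.59766
g₂ = m₄/m₂² − 3 = 1.01800 − 3 ≈ -1.9820

-1.9820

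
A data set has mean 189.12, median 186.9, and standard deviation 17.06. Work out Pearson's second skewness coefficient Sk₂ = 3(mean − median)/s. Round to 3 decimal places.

0.390

Sk₂ = 3(189.12 − 186.9) / 17.06 = 3 × 2.2200 / 17.06
    = 6.6600 / 17.06 ≈ 0.390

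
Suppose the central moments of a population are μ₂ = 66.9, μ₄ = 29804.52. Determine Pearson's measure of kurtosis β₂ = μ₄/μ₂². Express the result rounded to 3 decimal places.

6.659

μ₂² = 66.9² = 4475.61000
μ₄/μ₂² = 29804.52 / 4475.61000 = 6.65932
β₂ ≈ 6.659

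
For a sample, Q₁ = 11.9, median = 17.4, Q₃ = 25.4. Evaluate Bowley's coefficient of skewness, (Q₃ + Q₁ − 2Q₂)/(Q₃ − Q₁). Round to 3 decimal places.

0.185

numerator: Q₃ + Q₁ − 2Q₂ = 25.4 + 11.9 − 2×17.4 = 2.5000
denominator: Q₃ − Q₁ = 25.4 − 11.9 = 13.5000
Bowley skewness = 2.5000 / 13.5000 ≈ 0.185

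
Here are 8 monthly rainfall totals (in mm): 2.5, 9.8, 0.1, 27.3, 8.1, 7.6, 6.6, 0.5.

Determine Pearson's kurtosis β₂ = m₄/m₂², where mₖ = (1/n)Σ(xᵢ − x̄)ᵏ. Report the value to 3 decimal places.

4.370

x̄ = 7.8125
Σ(xᵢ − x̄)² = 526.4888 ⇒ m₂ = 65.81109
Σ(xᵢ − x̄)⁴ = 151431.4787 ⇒ m₄ = 18928.93484
m₂² = 4331.10006
β₂ = m₄/m₂² = 18928.93484 / 4331.10006 ≈ 4.370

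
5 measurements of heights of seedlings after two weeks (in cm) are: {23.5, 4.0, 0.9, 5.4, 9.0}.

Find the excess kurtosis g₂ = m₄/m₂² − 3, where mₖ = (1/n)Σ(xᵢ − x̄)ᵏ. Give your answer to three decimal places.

-0.252

x̄ = 8.5600
Σ(xᵢ − x̄)² = 312.8520 ⇒ m₂ = 62.57040
Σ(xᵢ − x̄)⁴ = 53794.7966 ⇒ m₄ = 10758.95932
m₂² = 3915.05496
g₂ = m₄/m₂² − 3 = 2.74810 − 3 ≈ -0.252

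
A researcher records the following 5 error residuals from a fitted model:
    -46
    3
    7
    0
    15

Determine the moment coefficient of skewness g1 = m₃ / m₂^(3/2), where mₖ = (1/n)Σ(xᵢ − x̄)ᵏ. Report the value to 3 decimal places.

-1.290

x̄ = (-46 + 3 + 7 + 0 + 15) / 5 = -4.2000
deviations (xᵢ − x̄): -41.8000, 7.2000, 11.2000, 4.2000, 19.2000
Σ(xᵢ − x̄)² = 2310.8000 ⇒ m₂ = 2310.8000/5 = 462.16000
Σ(xᵢ − x̄)³ = -64104.4800 ⇒ m₃ = -64104.4800/5 = -12820.89600
m₂^(3/2) = 462.16000^(1.5) = 9935.47264
g1 = m₃ / m₂^(3/2) = -12820.89600 / 9935.47264 ≈ -1.290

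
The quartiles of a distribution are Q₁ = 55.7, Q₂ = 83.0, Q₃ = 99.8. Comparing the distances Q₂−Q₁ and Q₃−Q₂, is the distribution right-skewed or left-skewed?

Q₂ − Q₁ = 27.3;  Q₃ − Q₂ = 16.8
Q₂ − Q₁ > Q₃ − Q₂ ⇒ the lower half is more spread out ⇒ left-skewed.

left-skewed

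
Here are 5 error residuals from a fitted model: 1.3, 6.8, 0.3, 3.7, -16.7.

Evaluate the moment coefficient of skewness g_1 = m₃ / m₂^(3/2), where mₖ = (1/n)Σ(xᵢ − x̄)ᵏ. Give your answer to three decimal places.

-1.217

x̄ = (1.3 + 6.8 + 0.3 + 3.7 - 16.7) / 5 = -0.9200
deviations (xᵢ − x̄): 2.2200, 7.7200, 1.2200, 4.6200, -15.7800
Σ(xᵢ − x̄)² = 336.3680 ⇒ m₂ = 336.3680/5 = 67.27360
Σ(xᵢ − x̄)³ = -3357.8849 ⇒ m₃ = -3357.8849/5 = -671.57698
m₂^(3/2) = 67.27360^(1.5) = 551.78133
g_1 = m₃ / m₂^(3/2) = -671.57698 / 551.78133 ≈ -1.217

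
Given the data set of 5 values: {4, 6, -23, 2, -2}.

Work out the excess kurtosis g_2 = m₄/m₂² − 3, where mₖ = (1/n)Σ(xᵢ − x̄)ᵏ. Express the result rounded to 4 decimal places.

-0.0640

x̄ = -2.6000
Σ(xᵢ − x̄)² = 555.2000 ⇒ m₂ = 111.04000
Σ(xᵢ − x̄)⁴ = 181004.5760 ⇒ m₄ = 36200.91520
m₂² = 12329.88160
g_2 = m₄/m₂² − 3 = 2.93603 − 3 ≈ -0.0640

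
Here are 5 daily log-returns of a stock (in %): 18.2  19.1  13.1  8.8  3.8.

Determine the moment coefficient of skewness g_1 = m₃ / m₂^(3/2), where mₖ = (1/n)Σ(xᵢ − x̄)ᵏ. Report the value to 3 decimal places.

-0.300

x̄ = (18.2 + 19.1 + 13.1 + 8.8 + 3.8) / 5 = 12.6000
deviations (xᵢ − x̄): 5.6000, 6.5000, 0.5000, -3.8000, -8.8000
Σ(xᵢ − x̄)² = 165.7400 ⇒ m₂ = 165.7400/5 = 33.14800
Σ(xᵢ − x̄)³ = -285.9780 ⇒ m₃ = -285.9780/5 = -57.19560
m₂^(3/2) = 33.14800^(1.5) = 190.84729
g_1 = m₃ / m₂^(3/2) = -57.19560 / 190.84729 ≈ -0.300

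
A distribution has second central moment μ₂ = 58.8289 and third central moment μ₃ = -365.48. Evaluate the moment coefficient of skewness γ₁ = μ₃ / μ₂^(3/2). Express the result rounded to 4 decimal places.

σ = √μ₂ = √58.8289 = 7.67000
σ³ = μ₂^(3/2) = 451.21766
γ₁ = μ₃/σ³ = -365.48 / 451.21766 ≈ -0.8100

-0.8100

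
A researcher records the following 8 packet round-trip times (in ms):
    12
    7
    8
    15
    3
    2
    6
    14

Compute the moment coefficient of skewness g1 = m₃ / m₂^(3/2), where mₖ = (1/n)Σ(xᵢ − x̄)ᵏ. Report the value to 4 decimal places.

0.1138

x̄ = (12 + 7 + 8 + 15 + 3 + 2 + 6 + 14) / 8 = 8.3750
deviations (xᵢ − x̄): 3.6250, -1.3750, -0.3750, 6.6250, -5.3750, -6.3750, -2.3750, 5.6250
Σ(xᵢ − x̄)² = 165.8750 ⇒ m₂ = 165.8750/8 = 20.73438
Σ(xᵢ − x̄)³ = 85.9688 ⇒ m₃ = 85.9688/8 = 10.74609
m₂^(3/2) = 20.73438^(1.5) = 94.41401
g1 = m₃ / m₂^(3/2) = 10.74609 / 94.41401 ≈ 0.1138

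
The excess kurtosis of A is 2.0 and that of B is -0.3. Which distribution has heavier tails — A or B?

Higher excess kurtosis ⇒ heavier tails relative to the normal distribution.
2.0 vs -0.3: the larger is 2.0, so A has heavier tails. (A is leptokurtic — heavier-than-normal tails; the other is platykurtic.)

A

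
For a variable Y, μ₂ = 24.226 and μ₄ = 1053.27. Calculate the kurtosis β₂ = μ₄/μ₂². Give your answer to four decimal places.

μ₂² = 24.226² = 586.89908
μ₄/μ₂² = 1053.27 / 586.89908 = 1.79464
β₂ ≈ 1.7946

1.7946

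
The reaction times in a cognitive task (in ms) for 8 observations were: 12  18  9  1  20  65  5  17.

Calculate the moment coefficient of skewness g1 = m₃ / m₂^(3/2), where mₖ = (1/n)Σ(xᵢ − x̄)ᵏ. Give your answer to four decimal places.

x̄ = (12 + 18 + 9 + 1 + 20 + 65 + 5 + 17) / 8 = 18.3750
deviations (xᵢ − x̄): -6.3750, -0.3750, -9.3750, -17.3750, 1.6250, 46.6250, -13.3750, -1.3750
Σ(xᵢ − x̄)² = 2787.8750 ⇒ m₂ = 2787.8750/8 = 348.48438
Σ(xᵢ − x̄)³ = 92638.2188 ⇒ m₃ = 92638.2188/8 = 11579.77734
m₂^(3/2) = 348.48438^(1.5) = 6505.41438
g1 = m₃ / m₂^(3/2) = 11579.77734 / 6505.41438 ≈ 1.7800

1.7800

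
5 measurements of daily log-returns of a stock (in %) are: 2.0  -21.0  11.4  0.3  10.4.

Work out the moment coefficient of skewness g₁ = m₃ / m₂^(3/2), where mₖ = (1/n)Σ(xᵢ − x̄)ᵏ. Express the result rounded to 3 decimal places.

-0.995

x̄ = (2.0 - 21.0 + 11.4 + 0.3 + 10.4) / 5 = 0.6200
deviations (xᵢ − x̄): 1.3800, -21.6200, 10.7800, -0.3200, 9.7800
Σ(xᵢ − x̄)² = 681.2880 ⇒ m₂ = 681.2880/5 = 136.25760
Σ(xᵢ − x̄)³ = -7914.9523 ⇒ m₃ = -7914.9523/5 = -1582.99046
m₂^(3/2) = 136.25760^(1.5) = 1590.52721
g₁ = m₃ / m₂^(3/2) = -1582.99046 / 1590.52721 ≈ -0.995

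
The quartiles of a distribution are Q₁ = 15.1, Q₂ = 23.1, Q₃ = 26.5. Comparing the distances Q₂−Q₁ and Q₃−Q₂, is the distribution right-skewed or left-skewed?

Q₂ − Q₁ = 8.0;  Q₃ − Q₂ = 3.4
Q₂ − Q₁ > Q₃ − Q₂ ⇒ the lower half is more spread out ⇒ left-skewed.

left-skewed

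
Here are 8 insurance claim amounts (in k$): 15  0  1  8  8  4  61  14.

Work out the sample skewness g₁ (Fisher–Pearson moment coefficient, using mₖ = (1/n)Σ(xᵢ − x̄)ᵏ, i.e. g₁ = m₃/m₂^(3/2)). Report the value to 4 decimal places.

x̄ = (15 + 0 + 1 + 8 + 8 + 4 + 61 + 14) / 8 = 13.8750
deviations (xᵢ − x̄): 1.1250, -13.8750, -12.8750, -5.8750, -5.8750, -9.8750, 47.1250, 0.1250
Σ(xᵢ − x̄)² = 2746.8750 ⇒ m₂ = 2746.8750/8 = 343.35938
Σ(xᵢ − x̄)³ = 98481.0938 ⇒ m₃ = 98481.0938/8 = 12310.13672
m₂^(3/2) = 343.35938^(1.5) = 6362.43509
g₁ = m₃ / m₂^(3/2) = 12310.13672 / 6362.43509 ≈ 1.9348

1.9348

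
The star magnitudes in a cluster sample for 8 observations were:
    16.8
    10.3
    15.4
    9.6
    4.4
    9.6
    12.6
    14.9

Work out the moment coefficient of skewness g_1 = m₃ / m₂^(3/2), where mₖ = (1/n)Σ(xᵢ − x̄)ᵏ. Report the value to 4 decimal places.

x̄ = (16.8 + 10.3 + 15.4 + 9.6 + 4.4 + 9.6 + 12.6 + 14.9) / 8 = 11.7000
deviations (xᵢ − x̄): 5.1000, -1.4000, 3.7000, -2.1000, -7.3000, -2.1000, 0.9000, 3.2000
Σ(xᵢ − x̄)² = 114.8200 ⇒ m₂ = 114.8200/8 = 14.35250
Σ(xᵢ − x̄)³ = -193.4820 ⇒ m₃ = -193.4820/8 = -24.18525
m₂^(3/2) = 14.35250^(1.5) = 54.37401
g_1 = m₃ / m₂^(3/2) = -24.18525 / 54.37401 ≈ -0.4448

-0.4448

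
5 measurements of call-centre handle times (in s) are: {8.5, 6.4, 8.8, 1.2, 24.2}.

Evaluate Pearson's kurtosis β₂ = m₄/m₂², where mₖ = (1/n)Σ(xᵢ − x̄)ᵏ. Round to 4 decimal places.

x̄ = 9.8200
Σ(xᵢ − x̄)² = 295.5680 ⇒ m₂ = 59.11360
Σ(xᵢ − x̄)⁴ = 48421.8561 ⇒ m₄ = 9684.37122
m₂² = 3494.41770
β₂ = m₄/m₂² = 9684.37122 / 3494.41770 ≈ 2.7714

2.7714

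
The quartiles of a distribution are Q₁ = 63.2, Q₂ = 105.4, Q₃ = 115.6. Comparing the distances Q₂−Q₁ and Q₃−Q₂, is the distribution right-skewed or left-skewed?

Q₂ − Q₁ = 42.2;  Q₃ − Q₂ = 10.2
Q₂ − Q₁ > Q₃ − Q₂ ⇒ the lower half is more spread out ⇒ left-skewed.

left-skewed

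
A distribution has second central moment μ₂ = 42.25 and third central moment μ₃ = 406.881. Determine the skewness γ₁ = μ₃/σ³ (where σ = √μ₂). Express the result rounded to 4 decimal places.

1.4816

σ = √μ₂ = √42.25 = 6.50000
σ³ = μ₂^(3/2) = 274.62500
γ₁ = μ₃/σ³ = 406.881 / 274.62500 ≈ 1.4816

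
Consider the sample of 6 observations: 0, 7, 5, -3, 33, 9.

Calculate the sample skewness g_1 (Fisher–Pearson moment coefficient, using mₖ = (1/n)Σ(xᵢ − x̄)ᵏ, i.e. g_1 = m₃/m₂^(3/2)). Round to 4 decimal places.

x̄ = (0 + 7 + 5 - 3 + 33 + 9) / 6 = 8.5000
deviations (xᵢ − x̄): -8.5000, -1.5000, -3.5000, -11.5000, 24.5000, 0.5000
Σ(xᵢ − x̄)² = 819.5000 ⇒ m₂ = 819.5000/6 = 136.58333
Σ(xᵢ − x̄)³ = 12525.0000 ⇒ m₃ = 12525.0000/6 = 2087.50000
m₂^(3/2) = 136.58333^(1.5) = 1596.23402
g_1 = m₃ / m₂^(3/2) = 2087.50000 / 1596.23402 ≈ 1.3078

1.3078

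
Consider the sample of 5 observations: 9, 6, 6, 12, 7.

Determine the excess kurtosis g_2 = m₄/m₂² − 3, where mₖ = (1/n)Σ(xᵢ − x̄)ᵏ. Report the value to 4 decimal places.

x̄ = 8.0000
Σ(xᵢ − x̄)² = 26.0000 ⇒ m₂ = 5.20000
Σ(xᵢ − x̄)⁴ = 290.0000 ⇒ m₄ = 58.00000
m₂² = 27.04000
g_2 = m₄/m₂² − 3 = 2.14497 − 3 ≈ -0.8550

-0.8550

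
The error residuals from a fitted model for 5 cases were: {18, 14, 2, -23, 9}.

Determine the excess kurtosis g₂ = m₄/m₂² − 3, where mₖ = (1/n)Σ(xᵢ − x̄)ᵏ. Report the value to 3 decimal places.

x̄ = 4.0000
Σ(xᵢ − x̄)² = 1054.0000 ⇒ m₂ = 210.80000
Σ(xᵢ − x̄)⁴ = 580498.0000 ⇒ m₄ = 116099.60000
m₂² = 44436.64000
g₂ = m₄/m₂² − 3 = 2.61270 − 3 ≈ -0.387

-0.387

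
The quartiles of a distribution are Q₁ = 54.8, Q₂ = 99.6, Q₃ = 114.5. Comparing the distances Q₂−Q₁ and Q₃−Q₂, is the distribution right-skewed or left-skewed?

Q₂ − Q₁ = 44.8;  Q₃ − Q₂ = 14.9
Q₂ − Q₁ > Q₃ − Q₂ ⇒ the lower half is more spread out ⇒ left-skewed.

left-skewed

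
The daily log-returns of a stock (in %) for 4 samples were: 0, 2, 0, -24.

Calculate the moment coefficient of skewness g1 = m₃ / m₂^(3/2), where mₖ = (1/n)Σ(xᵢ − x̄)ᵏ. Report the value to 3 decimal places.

x̄ = (0 + 2 + 0 - 24) / 4 = -5.5000
deviations (xᵢ − x̄): 5.5000, 7.5000, 5.5000, -18.5000
Σ(xᵢ − x̄)² = 459.0000 ⇒ m₂ = 459.0000/4 = 114.75000
Σ(xᵢ − x̄)³ = -5577.0000 ⇒ m₃ = -5577.0000/4 = -1394.25000
m₂^(3/2) = 114.75000^(1.5) = 1229.21837
g1 = m₃ / m₂^(3/2) = -1394.25000 / 1229.21837 ≈ -1.134

-1.134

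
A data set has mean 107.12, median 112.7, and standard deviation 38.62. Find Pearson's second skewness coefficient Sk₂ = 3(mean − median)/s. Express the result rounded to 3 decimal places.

Sk₂ = 3(107.12 − 112.7) / 38.62 = 3 × -5.5800 / 38.62
    = -16.7400 / 38.62 ≈ -0.433

-0.433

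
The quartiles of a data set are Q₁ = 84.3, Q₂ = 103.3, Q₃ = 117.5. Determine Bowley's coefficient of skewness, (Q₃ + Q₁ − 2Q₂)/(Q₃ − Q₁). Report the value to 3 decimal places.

numerator: Q₃ + Q₁ − 2Q₂ = 117.5 + 84.3 − 2×103.3 = -4.8000
denominator: Q₃ − Q₁ = 117.5 − 84.3 = 33.2000
Bowley skewness = -4.8000 / 33.2000 ≈ -0.145

-0.145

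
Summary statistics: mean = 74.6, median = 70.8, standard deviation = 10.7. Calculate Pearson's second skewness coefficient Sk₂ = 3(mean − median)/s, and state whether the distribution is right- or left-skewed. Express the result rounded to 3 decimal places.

Sk₂ = 3(74.6 − 70.8) / 10.7 = 3 × 3.8000 / 10.7
    = 11.4000 / 10.7 ≈ 1.065
Sk₂ > 0 ⇒ mean > median ⇒ right-skewed (positive skew).

1.065, right-skewed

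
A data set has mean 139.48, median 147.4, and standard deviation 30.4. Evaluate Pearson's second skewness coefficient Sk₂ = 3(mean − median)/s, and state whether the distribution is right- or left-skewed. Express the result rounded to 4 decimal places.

-0.7816, left-skewed

Sk₂ = 3(139.48 − 147.4) / 30.4 = 3 × -7.9200 / 30.4
    = -23.7600 / 30.4 ≈ -0.7816
Sk₂ < 0 ⇒ mean < median ⇒ left-skewed (negative skew).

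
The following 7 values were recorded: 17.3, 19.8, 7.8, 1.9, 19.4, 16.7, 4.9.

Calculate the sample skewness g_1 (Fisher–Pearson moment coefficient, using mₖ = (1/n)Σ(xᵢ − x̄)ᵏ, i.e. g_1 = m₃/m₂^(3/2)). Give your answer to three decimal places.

x̄ = (17.3 + 19.8 + 7.8 + 1.9 + 19.4 + 16.7 + 4.9) / 7 = 12.5429
deviations (xᵢ − x̄): 4.7571, 7.2571, -4.7429, -10.6429, 6.8571, 4.1571, -7.6429
Σ(xᵢ − x̄)² = 333.7771 ⇒ m₂ = 333.7771/7 = 47.68245
Σ(xᵢ − x̄)³ = -874.5238 ⇒ m₃ = -874.5238/7 = -124.93197
m₂^(3/2) = 47.68245^(1.5) = 329.25913
g_1 = m₃ / m₂^(3/2) = -124.93197 / 329.25913 ≈ -0.379

-0.379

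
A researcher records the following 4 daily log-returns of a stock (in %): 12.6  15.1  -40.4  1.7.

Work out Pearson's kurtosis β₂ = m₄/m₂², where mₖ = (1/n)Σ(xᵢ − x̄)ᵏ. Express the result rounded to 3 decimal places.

2.185

x̄ = -2.7500
Σ(xᵢ − x̄)² = 1991.5700 ⇒ m₂ = 497.89250
Σ(xᵢ − x̄)⁴ = 2166800.4370 ⇒ m₄ = 541700.10926
m₂² = 247896.94156
β₂ = m₄/m₂² = 541700.10926 / 247896.94156 ≈ 2.185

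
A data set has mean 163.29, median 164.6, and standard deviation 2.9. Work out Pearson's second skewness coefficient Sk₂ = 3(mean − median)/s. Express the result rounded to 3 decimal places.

Sk₂ = 3(163.29 − 164.6) / 2.9 = 3 × -1.3100 / 2.9
    = -3.9300 / 2.9 ≈ -1.355

-1.355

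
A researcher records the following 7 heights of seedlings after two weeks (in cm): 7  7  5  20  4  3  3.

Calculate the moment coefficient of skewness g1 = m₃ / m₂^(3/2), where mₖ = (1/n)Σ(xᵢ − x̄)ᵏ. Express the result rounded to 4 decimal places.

x̄ = (7 + 7 + 5 + 20 + 4 + 3 + 3) / 7 = 7.0000
deviations (xᵢ − x̄): 0.0000, 0.0000, -2.0000, 13.0000, -3.0000, -4.0000, -4.0000
Σ(xᵢ − x̄)² = 214.0000 ⇒ m₂ = 214.0000/7 = 30.57143
Σ(xᵢ − x̄)³ = 2034.0000 ⇒ m₃ = 2034.0000/7 = 290.57143
m₂^(3/2) = 30.57143^(1.5) = 169.03382
g1 = m₃ / m₂^(3/2) = 290.57143 / 169.03382 ≈ 1.7190

1.7190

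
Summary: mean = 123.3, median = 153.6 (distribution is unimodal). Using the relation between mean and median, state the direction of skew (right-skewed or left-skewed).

mean − median = 123.3 − 153.6 = -30.3
mean < median ⇒ the longer tail is on the left ⇒ left-skewed (negatively skewed).

left-skewed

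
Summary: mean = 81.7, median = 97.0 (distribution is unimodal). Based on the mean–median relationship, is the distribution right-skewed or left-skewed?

mean − median = 81.7 − 97.0 = -15.3
mean < median ⇒ the longer tail is on the left ⇒ left-skewed (negatively skewed).

left-skewed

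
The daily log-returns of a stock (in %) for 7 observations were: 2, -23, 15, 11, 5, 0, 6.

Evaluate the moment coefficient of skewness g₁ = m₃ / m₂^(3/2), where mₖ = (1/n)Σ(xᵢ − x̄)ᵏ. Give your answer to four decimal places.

x̄ = (2 - 23 + 15 + 11 + 5 + 0 + 6) / 7 = 2.2857
deviations (xᵢ − x̄): -0.2857, -25.2857, 12.7143, 8.7143, 2.7143, -2.2857, 3.7143
Σ(xᵢ − x̄)² = 903.4286 ⇒ m₂ = 903.4286/7 = 129.06122
Σ(xᵢ − x̄)³ = -13390.5306 ⇒ m₃ = -13390.5306/7 = -1912.93294
m₂^(3/2) = 129.06122^(1.5) = 1466.20154
g₁ = m₃ / m₂^(3/2) = -1912.93294 / 1466.20154 ≈ -1.3047

-1.3047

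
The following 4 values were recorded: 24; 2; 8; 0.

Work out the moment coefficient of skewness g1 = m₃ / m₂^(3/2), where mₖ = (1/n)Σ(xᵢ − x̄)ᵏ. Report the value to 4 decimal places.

x̄ = (24 + 2 + 8 + 0) / 4 = 8.5000
deviations (xᵢ − x̄): 15.5000, -6.5000, -0.5000, -8.5000
Σ(xᵢ − x̄)² = 355.0000 ⇒ m₂ = 355.0000/4 = 88.75000
Σ(xᵢ − x̄)³ = 2835.0000 ⇒ m₃ = 2835.0000/4 = 708.75000
m₂^(3/2) = 88.75000^(1.5) = 836.08906
g1 = m₃ / m₂^(3/2) = 708.75000 / 836.08906 ≈ 0.8477

0.8477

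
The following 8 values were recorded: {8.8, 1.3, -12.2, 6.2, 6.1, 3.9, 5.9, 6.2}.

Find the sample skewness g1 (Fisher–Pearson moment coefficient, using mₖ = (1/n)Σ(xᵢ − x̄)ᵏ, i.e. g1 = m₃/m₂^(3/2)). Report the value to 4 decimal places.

x̄ = (8.8 + 1.3 - 12.2 + 6.2 + 6.1 + 3.9 + 5.9 + 6.2) / 8 = 3.2750
deviations (xᵢ − x̄): 5.5250, -1.9750, -15.4750, 2.9250, 2.8250, 0.6250, 2.6250, 2.9250
Σ(xᵢ − x̄)² = 306.2750 ⇒ m₂ = 306.2750/8 = 38.28437
Σ(xᵢ − x̄)³ = -3454.0073 ⇒ m₃ = -3454.0073/8 = -431.75091
m₂^(3/2) = 38.28437^(1.5) = 236.88215
g1 = m₃ / m₂^(3/2) = -431.75091 / 236.88215 ≈ -1.8226

-1.8226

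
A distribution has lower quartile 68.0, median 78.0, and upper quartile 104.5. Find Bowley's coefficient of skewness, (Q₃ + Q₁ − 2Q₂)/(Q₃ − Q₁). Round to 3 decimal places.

0.452

numerator: Q₃ + Q₁ − 2Q₂ = 104.5 + 68.0 − 2×78.0 = 16.5000
denominator: Q₃ − Q₁ = 104.5 − 68.0 = 36.5000
Bowley skewness = 16.5000 / 36.5000 ≈ 0.452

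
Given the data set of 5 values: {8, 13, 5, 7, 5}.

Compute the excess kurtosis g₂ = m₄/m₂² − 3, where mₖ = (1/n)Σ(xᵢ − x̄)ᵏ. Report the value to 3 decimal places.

x̄ = 7.6000
Σ(xᵢ − x̄)² = 43.2000 ⇒ m₂ = 8.64000
Σ(xᵢ − x̄)⁴ = 941.8560 ⇒ m₄ = 188.37120
m₂² = 74.64960
g₂ = m₄/m₂² − 3 = 2.52341 − 3 ≈ -0.477

-0.477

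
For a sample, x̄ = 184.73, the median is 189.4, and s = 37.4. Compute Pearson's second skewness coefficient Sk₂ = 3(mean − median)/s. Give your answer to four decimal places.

-0.3746

Sk₂ = 3(184.73 − 189.4) / 37.4 = 3 × -4.6700 / 37.4
    = -14.0100 / 37.4 ≈ -0.3746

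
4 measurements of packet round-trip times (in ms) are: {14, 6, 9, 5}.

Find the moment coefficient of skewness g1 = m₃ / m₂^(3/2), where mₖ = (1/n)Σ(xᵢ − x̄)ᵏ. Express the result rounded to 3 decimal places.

0.630

x̄ = (14 + 6 + 9 + 5) / 4 = 8.5000
deviations (xᵢ − x̄): 5.5000, -2.5000, 0.5000, -3.5000
Σ(xᵢ − x̄)² = 49.0000 ⇒ m₂ = 49.0000/4 = 12.25000
Σ(xᵢ − x̄)³ = 108.0000 ⇒ m₃ = 108.0000/4 = 27.00000
m₂^(3/2) = 12.25000^(1.5) = 42.87500
g1 = m₃ / m₂^(3/2) = 27.00000 / 42.87500 ≈ 0.630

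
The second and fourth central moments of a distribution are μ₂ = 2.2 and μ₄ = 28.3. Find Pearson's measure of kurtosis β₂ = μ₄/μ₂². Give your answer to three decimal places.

5.847

μ₂² = 2.2² = 4.84000
μ₄/μ₂² = 28.3 / 4.84000 = 5.84711
β₂ ≈ 5.847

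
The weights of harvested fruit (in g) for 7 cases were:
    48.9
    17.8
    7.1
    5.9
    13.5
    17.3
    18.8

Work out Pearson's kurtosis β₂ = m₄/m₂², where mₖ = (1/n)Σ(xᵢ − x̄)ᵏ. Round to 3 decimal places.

4.096

x̄ = 18.4714
Σ(xᵢ − x̄)² = 1239.8943 ⇒ m₂ = 177.12776
Σ(xᵢ − x̄)⁴ = 899597.7824 ⇒ m₄ = 128513.96892
m₂² = 31374.24163
β₂ = m₄/m₂² = 128513.96892 / 31374.24163 ≈ 4.096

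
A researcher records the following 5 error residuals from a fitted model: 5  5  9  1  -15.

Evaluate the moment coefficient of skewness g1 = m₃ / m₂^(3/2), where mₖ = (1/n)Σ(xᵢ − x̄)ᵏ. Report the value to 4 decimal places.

-1.1702

x̄ = (5 + 5 + 9 + 1 - 15) / 5 = 1.0000
deviations (xᵢ − x̄): 4.0000, 4.0000, 8.0000, 0.0000, -16.0000
Σ(xᵢ − x̄)² = 352.0000 ⇒ m₂ = 352.0000/5 = 70.40000
Σ(xᵢ − x̄)³ = -3456.0000 ⇒ m₃ = -3456.0000/5 = -691.20000
m₂^(3/2) = 70.40000^(1.5) = 590.68914
g1 = m₃ / m₂^(3/2) = -691.20000 / 590.68914 ≈ -1.1702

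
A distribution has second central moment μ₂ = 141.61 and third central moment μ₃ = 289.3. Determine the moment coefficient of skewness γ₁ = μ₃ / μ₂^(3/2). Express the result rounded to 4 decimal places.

0.1717

σ = √μ₂ = √141.61 = 11.90000
σ³ = μ₂^(3/2) = 1685.15900
γ₁ = μ₃/σ³ = 289.3 / 1685.15900 ≈ 0.1717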